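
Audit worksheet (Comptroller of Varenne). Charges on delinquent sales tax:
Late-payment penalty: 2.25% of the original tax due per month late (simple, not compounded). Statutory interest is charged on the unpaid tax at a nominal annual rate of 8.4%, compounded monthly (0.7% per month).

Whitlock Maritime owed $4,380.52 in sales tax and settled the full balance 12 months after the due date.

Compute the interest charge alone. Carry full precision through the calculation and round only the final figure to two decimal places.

$382.47

Interest: $4,380.52 × ((1 + 0.007)^12 − 1) = $4,380.52 × 0.0873107… = $382.4661…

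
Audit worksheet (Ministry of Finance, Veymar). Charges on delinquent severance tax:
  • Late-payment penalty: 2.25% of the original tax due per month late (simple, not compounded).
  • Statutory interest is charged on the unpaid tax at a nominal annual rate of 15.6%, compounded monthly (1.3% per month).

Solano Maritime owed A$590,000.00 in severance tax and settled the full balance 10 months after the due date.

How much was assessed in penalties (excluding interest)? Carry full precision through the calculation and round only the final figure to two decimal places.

A$132,750.00

Late-payment penalty: 10 × 2.25% × A$590,000.00 = A$132,750.00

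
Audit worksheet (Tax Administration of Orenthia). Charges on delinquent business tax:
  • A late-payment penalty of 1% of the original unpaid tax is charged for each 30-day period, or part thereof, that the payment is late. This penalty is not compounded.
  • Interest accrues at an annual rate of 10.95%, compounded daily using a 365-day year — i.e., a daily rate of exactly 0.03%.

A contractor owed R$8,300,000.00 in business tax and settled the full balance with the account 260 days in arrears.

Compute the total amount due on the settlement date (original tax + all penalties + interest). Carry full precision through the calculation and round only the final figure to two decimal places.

Penalty periods: ⌈260/30⌉ = 9; penalty = 9 × 1% × R$8,300,000.00 = R$747,000.00
Interest: R$8,300,000.00 × ((1 + 0.0003)^260 − 1) = R$8,300,000.00 × 0.08111001… = R$673,213.1007…
Total = R$8,300,000.00 + R$747,000.0000 + R$673,213.1007… = R$9,720,213.10

R$9,720,213.10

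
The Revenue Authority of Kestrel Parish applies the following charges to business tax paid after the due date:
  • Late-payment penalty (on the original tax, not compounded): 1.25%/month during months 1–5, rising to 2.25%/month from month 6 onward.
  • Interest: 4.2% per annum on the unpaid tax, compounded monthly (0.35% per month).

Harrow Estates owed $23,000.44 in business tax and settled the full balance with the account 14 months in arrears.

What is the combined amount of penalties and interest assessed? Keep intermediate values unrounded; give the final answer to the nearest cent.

$7,248.14

Penalty, months 1–5: 5 × 1.25% × $23,000.44 = $1,437.53…
Penalty, months 6–14: 9 × 2.25% × $23,000.44 = $4,657.59…
Interest: $23,000.44 × ((1 + 0.0035)^14 − 1) = $23,000.44 × 0.0501305… = $1,153.0237…
Penalties + interest = $6,095.1166 + $1,153.0237… = $7,248.14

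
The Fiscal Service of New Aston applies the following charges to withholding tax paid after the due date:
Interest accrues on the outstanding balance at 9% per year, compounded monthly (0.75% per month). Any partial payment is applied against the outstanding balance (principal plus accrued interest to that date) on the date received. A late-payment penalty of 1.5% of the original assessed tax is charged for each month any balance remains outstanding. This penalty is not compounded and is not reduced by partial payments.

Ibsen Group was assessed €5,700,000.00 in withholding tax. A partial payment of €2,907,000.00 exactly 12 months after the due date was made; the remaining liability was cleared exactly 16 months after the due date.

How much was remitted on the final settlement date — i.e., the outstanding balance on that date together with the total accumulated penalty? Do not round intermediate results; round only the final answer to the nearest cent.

Balance at month 12: €5,700,000.0000 × (1 + 0.0075)^12 = €6,234,699.3167…
After €2,907,000.00 payment: €6,234,699.3167… − €2,907,000.00 = €3,327,699.3167…
Balance at month 16: €3,327,699.3167… × (1 + 0.0075)^4 = €3,428,659.0208…
Penalty: 16 × 1.5% × €5,700,000.00 = €1,368,000.00
Final settlement = outstanding balance + penalty = €3,428,659.0208… + €1,368,000.00 = €4,796,659.02

€4,796,659.02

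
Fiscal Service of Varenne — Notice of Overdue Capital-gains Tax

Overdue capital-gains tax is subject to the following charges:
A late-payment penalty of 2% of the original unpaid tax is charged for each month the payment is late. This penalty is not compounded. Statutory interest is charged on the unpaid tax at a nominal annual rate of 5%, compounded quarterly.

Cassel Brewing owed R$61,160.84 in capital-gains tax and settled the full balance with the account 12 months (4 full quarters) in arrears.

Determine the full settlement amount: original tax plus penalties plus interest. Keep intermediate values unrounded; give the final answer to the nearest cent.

R$78,955.30

Late-payment penalty = 2% × R$61,160.84 × 12 mo = R$14,678.60…
Interest (5%/yr ÷ 4 = 1.25%/quarter): R$61,160.84 × ((1 + 0.0125)^4 − 1) = R$3,115.8596…
Total = R$61,160.84 + R$14,678.6016 + R$3,115.8596… = R$78,955.30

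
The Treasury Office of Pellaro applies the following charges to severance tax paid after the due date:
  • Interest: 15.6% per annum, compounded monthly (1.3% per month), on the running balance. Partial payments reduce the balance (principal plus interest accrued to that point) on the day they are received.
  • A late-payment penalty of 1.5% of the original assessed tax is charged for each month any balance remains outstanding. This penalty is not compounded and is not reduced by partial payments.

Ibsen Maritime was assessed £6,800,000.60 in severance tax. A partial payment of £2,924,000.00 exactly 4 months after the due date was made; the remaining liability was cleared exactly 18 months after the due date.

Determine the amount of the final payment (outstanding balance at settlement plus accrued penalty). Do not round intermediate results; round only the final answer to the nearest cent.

£6,912,275.43

Balance at month 4: £6,800,000.6000 × (1 + 0.013)^4 = £7,160,555.7844…
After £2,924,000.00 payment: £7,160,555.7844… − £2,924,000.00 = £4,236,555.7844…
Balance at month 18: £4,236,555.7844… × (1 + 0.013)^14 = £5,076,275.2689…
Penalty: 18 × 1.5% × £6,800,000.60 = £1,836,000.16…
Final settlement = outstanding balance + penalty = £5,076,275.2689… + £1,836,000.16… = £6,912,275.43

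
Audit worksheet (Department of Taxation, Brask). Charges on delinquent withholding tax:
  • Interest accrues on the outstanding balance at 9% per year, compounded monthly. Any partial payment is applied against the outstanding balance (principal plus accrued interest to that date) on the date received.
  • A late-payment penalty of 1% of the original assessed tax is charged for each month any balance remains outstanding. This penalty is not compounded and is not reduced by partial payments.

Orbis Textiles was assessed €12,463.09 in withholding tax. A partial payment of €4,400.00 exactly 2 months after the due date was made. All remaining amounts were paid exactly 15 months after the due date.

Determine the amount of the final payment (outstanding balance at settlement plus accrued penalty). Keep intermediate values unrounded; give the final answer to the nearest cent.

€10,961.86

Monthly rate = 9% ÷ 12 = 0.75%
Balance at month 2: €12,463.0900 × (1 + 0.0075)^2 = €12,650.7374…
After €4,400.00 payment: €12,650.7374… − €4,400.00 = €8,250.7374…
Balance at month 15: €8,250.7374… × (1 + 0.0075)^13 = €9,092.3988…
Penalty: 15 × 1% × €12,463.09 = €1,869.46…
Final settlement = outstanding balance + penalty = €9,092.3988… + €1,869.46… = €10,961.86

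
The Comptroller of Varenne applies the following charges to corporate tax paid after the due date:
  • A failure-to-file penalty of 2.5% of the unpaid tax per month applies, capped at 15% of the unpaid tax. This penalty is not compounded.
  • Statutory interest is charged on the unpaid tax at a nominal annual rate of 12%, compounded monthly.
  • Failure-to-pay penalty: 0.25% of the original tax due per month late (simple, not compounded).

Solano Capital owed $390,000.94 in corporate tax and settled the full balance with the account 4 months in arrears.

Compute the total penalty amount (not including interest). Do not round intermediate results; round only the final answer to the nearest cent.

Failure-to-file: 4 × 2.5% × $390,000.94 = $39,000.09… (under the 15% cap)
Failure-to-pay penalty = 0.25% × $390,000.94 × 4 mo = $3,900.01…
Total penalty = $39,000.09… + $3,900.01… = $42,900.10

$42,900.10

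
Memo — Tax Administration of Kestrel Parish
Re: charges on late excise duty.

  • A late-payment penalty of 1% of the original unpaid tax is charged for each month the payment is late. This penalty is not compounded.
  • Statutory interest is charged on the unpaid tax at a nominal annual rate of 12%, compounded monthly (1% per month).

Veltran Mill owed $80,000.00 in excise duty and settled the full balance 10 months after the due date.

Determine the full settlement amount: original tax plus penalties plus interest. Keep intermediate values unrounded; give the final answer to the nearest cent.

$96,369.77

Late-payment penalty: 10 × 1% × $80,000.00 = $8,000.00
Interest: $80,000.00 × ((1 + 0.01)^10 − 1) = $80,000.00 × 0.1046221… = $8,369.7700…
Total = $80,000.00 + $8,000.0000 + $8,369.7700… = $96,369.77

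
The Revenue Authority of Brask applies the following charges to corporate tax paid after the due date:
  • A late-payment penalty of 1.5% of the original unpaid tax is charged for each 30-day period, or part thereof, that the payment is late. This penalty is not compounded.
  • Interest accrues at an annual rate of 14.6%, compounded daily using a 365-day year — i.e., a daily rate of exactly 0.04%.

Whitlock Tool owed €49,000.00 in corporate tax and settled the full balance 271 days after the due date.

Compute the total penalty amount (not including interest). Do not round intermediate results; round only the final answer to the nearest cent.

€7,350.00

Penalty periods: ⌈271/30⌉ = 10; penalty = 10 × 1.5% × €49,000.00 = €7,350.00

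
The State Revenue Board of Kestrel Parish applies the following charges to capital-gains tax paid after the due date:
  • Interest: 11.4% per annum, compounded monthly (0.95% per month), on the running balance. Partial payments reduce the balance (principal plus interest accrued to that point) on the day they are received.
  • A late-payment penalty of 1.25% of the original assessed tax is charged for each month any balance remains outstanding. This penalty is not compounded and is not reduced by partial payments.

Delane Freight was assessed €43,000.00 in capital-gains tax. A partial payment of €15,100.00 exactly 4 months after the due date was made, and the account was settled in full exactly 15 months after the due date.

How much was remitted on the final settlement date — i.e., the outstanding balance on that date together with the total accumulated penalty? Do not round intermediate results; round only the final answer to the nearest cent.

€40,859.66

Balance at month 4: €43,000.0000 × (1 + 0.0095)^4 = €44,657.4323…
After €15,100.00 payment: €44,657.4323… − €15,100.00 = €29,557.4323…
Balance at month 15: €29,557.4323… × (1 + 0.0095)^11 = €32,797.1616…
Penalty: 15 × 1.25% × €43,000.00 = €8,062.50
Final settlement = outstanding balance + penalty = €32,797.1616… + €8,062.50 = €40,859.66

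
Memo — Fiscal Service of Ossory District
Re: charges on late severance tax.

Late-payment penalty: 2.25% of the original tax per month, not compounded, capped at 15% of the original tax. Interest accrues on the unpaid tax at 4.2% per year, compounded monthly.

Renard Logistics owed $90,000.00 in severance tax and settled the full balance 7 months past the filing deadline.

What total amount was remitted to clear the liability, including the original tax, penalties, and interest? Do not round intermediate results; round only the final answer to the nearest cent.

$105,728.29

Penalty (uncapped): 7 × 2.25% × $90,000.00 = $14,175.00; cap = 15% × $90,000.00 = $13,500.00 → penalty = $13,500.00
Interest (4.2%/yr ÷ 12 = 0.35%/month): $90,000.00 × ((1 + 0.0035)^7 − 1) = $2,228.2880…
Total = $90,000.00 + $13,500.0000 + $2,228.2880… = $105,728.29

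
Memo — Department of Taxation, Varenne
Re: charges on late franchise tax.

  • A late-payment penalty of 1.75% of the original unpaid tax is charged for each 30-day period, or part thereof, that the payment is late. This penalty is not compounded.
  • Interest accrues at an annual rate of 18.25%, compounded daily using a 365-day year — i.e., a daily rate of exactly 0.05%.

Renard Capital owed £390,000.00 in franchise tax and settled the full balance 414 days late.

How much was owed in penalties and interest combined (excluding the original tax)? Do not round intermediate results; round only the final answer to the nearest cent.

Penalty periods: ⌈414/30⌉ = 14; penalty = 14 × 1.75% × £390,000.00 = £95,550.00
Interest: £390,000.00 × ((1 + 0.0005)^414 − 1) = £390,000.00 × 0.22991894… = £89,668.3878…
Penalties + interest = £95,550.0000 + £89,668.3878… = £185,218.39

£185,218.39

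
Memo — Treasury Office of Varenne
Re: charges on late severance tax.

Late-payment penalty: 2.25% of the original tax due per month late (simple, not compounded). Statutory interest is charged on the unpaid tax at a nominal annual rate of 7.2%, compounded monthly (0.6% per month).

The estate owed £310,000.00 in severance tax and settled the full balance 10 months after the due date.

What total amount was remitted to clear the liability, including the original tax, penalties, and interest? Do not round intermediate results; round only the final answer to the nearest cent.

Late-payment penalty = 2.25% × £310,000.00 × 10 mo = £69,750.00
Interest: £310,000.00 × ((1 + 0.006)^10 − 1) = £310,000.00 × 0.0616462… = £19,110.3202…
Total = £310,000.00 + £69,750.0000 + £19,110.3202… = £398,860.32

£398,860.32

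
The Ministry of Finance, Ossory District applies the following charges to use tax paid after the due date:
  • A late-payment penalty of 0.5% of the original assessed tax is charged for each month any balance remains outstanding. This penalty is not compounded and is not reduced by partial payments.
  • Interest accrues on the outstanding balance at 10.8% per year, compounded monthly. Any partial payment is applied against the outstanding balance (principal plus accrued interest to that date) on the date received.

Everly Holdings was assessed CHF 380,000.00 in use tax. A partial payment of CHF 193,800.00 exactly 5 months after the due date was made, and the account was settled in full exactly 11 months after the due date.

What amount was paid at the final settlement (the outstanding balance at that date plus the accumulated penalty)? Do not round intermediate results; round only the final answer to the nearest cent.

Monthly rate = 10.8% ÷ 12 = 0.9%
Balance at month 5: CHF 380,000.0000 × (1 + 0.009)^5 = CHF 397,410.5827…
After CHF 193,800.00 payment: CHF 397,410.5827… − CHF 193,800.00 = CHF 203,610.5827…
Balance at month 11: CHF 203,610.5827… × (1 + 0.009)^6 = CHF 214,855.9298…
Penalty: 11 × 0.5% × CHF 380,000.00 = CHF 20,900.00
Final settlement = outstanding balance + penalty = CHF 214,855.9298… + CHF 20,900.00 = CHF 235,755.93

CHF 235,755.93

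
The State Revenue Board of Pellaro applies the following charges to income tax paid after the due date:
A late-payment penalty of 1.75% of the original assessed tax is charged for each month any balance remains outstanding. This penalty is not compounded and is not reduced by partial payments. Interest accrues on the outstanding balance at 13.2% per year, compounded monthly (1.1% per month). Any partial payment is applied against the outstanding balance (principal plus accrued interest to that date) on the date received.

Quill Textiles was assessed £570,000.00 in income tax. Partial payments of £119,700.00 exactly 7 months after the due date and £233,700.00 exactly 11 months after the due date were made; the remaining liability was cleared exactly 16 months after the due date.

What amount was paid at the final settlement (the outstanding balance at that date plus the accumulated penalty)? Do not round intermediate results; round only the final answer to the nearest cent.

£459,712.13

Balance at month 7: £570,000.0000 × (1 + 0.011)^7 = £615,365.2175…
After £119,700.00 payment: £615,365.2175… − £119,700.00 = £495,665.2175…
Balance at month 11: £495,665.2175… × (1 + 0.011)^4 = £517,836.9862…
After £233,700.00 payment: £517,836.9862… − £233,700.00 = £284,136.9862…
Balance at month 16: £284,136.9862… × (1 + 0.011)^5 = £300,112.1289…
Penalty: 16 × 1.75% × £570,000.00 = £159,600.00
Final settlement = outstanding balance + penalty = £300,112.1289… + £159,600.00 = £459,712.13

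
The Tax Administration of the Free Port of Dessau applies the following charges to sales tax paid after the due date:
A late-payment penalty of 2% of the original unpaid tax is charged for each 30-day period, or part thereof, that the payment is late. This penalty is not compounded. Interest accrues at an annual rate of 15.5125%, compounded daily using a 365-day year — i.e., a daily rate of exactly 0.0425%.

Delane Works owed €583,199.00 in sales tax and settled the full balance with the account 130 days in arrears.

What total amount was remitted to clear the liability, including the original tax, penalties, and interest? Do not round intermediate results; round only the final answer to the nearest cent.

Penalty periods: ⌈130/30⌉ = 5; penalty = 5 × 2% × €583,199.00 = €58,319.90
Interest: €583,199.00 × ((1 + 0.000425)^130 − 1) = €583,199.00 × 0.05679238… = €33,121.2586…
Total = €583,199.00 + €58,319.9000 + €33,121.2586… = €674,640.16

€674,640.16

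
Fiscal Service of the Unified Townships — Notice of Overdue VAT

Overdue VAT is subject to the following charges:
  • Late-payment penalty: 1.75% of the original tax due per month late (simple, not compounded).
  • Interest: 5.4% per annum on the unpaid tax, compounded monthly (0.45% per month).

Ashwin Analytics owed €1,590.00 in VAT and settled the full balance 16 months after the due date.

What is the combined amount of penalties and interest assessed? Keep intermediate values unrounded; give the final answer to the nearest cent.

€563.63

Late-payment penalty = 1.75% × €1,590.00 × 16 mo = €445.20
Interest: €1,590.00 × ((1 + 0.0045)^16 − 1) = €1,590.00 × 0.0744818… = €118.4260…
Penalties + interest = €445.2000 + €118.4260… = €563.63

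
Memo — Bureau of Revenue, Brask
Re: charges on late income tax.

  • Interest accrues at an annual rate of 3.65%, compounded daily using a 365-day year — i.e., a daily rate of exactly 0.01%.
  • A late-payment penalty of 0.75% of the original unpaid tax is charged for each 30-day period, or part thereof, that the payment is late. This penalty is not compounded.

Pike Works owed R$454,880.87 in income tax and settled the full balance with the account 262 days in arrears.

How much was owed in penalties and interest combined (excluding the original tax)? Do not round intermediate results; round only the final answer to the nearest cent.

R$42,779.22

Penalty periods: ⌈262/30⌉ = 9; penalty = 9 × 0.75% × R$454,880.87 = R$30,704.46…
Interest: R$454,880.87 × ((1 + 0.0001)^262 − 1) = R$454,880.87 × 0.02654489… = R$12,074.7638…
Penalties + interest = R$30,704.4587… + R$12,074.7638… = R$42,779.22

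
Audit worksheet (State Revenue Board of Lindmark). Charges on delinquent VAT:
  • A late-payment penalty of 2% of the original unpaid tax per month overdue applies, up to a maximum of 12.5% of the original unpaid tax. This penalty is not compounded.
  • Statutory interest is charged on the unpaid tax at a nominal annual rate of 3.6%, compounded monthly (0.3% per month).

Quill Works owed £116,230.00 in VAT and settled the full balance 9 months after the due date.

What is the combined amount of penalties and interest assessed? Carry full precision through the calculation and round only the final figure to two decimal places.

£17,704.88

Penalty (uncapped): 9 × 2% × £116,230.00 = £20,921.40; cap = 12.5% × £116,230.00 = £14,528.75 → penalty = £14,528.75
Interest: £116,230.00 × ((1 + 0.003)^9 − 1) = £116,230.00 × 0.0273263… = £3,176.1333…
Penalties + interest = £14,528.7500 + £3,176.1333… = £17,704.88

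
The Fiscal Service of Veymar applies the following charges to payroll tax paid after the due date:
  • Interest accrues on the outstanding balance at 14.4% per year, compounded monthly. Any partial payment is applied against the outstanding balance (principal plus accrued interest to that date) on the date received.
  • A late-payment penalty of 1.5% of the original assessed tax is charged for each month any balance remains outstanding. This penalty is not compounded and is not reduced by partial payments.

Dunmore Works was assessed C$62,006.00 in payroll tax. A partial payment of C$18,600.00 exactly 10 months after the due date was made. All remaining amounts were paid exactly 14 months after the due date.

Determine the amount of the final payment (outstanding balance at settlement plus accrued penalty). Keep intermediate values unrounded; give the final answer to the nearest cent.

C$66,788.12

Monthly rate = 14.4% ÷ 12 = 1.2%
Balance at month 10: C$62,006.0000 × (1 + 0.012)^10 = C$69,861.6504…
After C$18,600.00 payment: C$69,861.6504… − C$18,600.00 = C$51,261.6504…
Balance at month 14: C$51,261.6504… × (1 + 0.012)^4 = C$53,766.8550…
Penalty: 14 × 1.5% × C$62,006.00 = C$13,021.26
Final settlement = outstanding balance + penalty = C$53,766.8550… + C$13,021.26 = C$66,788.12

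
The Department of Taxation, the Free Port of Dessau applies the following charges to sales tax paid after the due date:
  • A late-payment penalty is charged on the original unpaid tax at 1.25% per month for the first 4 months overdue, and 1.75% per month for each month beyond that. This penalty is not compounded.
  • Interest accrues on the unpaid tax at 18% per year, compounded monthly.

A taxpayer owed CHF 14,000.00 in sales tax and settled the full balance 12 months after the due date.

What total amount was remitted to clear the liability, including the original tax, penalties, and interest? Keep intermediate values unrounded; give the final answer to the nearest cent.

Penalty, months 1–4: 4 × 1.25% × CHF 14,000.00 = CHF 700.00
Penalty, months 5–12: 8 × 1.75% × CHF 14,000.00 = CHF 1,960.00
Interest (18%/yr ÷ 12 = 1.5%/month): CHF 14,000.00 × ((1 + 0.015)^12 − 1) = CHF 2,738.6544…
Total = CHF 14,000.00 + CHF 2,660.0000 + CHF 2,738.6544… = CHF 19,398.65

CHF 19,398.65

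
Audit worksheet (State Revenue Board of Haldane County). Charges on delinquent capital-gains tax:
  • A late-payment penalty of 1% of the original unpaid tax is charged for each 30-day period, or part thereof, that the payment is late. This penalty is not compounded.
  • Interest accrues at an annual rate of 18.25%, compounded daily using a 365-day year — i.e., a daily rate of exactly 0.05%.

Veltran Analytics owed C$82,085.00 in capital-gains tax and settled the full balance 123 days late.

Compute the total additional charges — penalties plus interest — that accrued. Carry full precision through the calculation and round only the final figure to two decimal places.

Penalty periods: ⌈123/30⌉ = 5; penalty = 5 × 1% × C$82,085.00 = C$4,104.25
Interest: C$82,085.00 × ((1 + 0.0005)^123 − 1) = C$82,085.00 × 0.06341415… = C$5,205.3507…
Penalties + interest = C$4,104.2500 + C$5,205.3507… = C$9,309.60

C$9,309.60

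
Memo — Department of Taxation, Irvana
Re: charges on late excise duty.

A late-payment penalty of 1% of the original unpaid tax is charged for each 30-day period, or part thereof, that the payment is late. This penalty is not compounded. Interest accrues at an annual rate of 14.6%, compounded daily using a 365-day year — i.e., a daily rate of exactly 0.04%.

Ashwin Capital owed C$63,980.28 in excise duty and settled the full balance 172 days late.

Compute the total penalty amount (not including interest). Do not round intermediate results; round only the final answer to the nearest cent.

Penalty periods: ⌈172/30⌉ = 6; penalty = 6 × 1% × C$63,980.28 = C$3,838.82…

C$3,838.82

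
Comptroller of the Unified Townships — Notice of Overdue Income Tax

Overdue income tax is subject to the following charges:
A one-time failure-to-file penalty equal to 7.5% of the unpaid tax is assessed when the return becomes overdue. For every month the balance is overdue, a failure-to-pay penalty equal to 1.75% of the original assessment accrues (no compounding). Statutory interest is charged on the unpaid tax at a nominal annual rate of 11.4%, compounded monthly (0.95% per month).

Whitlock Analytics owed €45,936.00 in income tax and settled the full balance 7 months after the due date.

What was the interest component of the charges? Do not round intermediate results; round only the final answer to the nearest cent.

€3,143.20

Interest: €45,936.00 × ((1 + 0.0095)^7 − 1) = €45,936.00 × 0.0684255… = €3,143.1958…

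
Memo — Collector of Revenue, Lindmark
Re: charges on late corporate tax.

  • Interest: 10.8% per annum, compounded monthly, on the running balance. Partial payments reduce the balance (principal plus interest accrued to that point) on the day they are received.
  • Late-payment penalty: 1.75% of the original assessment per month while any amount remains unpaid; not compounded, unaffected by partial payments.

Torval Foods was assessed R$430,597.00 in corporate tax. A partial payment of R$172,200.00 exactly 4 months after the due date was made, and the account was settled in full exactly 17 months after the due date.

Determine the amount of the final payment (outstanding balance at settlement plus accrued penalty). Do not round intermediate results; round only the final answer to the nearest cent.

R$436,072.66

Monthly rate = 10.8% ÷ 12 = 0.9%
Balance at month 4: R$430,597.0000 × (1 + 0.009)^4 = R$446,309.0206…
After R$172,200.00 payment: R$446,309.0206… − R$172,200.00 = R$274,109.0206…
Balance at month 17: R$274,109.0206… × (1 + 0.009)^13 = R$307,970.0538…
Penalty: 17 × 1.75% × R$430,597.00 = R$128,102.61…
Final settlement = outstanding balance + penalty = R$307,970.0538… + R$128,102.61… = R$436,072.66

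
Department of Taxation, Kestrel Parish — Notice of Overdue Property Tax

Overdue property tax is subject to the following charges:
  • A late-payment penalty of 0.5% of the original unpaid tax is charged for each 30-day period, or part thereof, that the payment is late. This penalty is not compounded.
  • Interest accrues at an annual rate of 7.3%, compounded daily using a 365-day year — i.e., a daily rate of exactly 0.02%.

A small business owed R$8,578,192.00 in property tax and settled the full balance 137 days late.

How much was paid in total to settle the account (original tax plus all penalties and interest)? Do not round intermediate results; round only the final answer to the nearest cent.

Penalty periods: ⌈137/30⌉ = 5; penalty = 5 × 0.5% × R$8,578,192.00 = R$214,454.80
Interest: R$8,578,192.00 × ((1 + 0.0002)^137 − 1) = R$8,578,192.00 × 0.02777602… = R$238,268.0012…
Total = R$8,578,192.00 + R$214,454.8000 + R$238,268.0012… = R$9,030,914.80

R$9,030,914.80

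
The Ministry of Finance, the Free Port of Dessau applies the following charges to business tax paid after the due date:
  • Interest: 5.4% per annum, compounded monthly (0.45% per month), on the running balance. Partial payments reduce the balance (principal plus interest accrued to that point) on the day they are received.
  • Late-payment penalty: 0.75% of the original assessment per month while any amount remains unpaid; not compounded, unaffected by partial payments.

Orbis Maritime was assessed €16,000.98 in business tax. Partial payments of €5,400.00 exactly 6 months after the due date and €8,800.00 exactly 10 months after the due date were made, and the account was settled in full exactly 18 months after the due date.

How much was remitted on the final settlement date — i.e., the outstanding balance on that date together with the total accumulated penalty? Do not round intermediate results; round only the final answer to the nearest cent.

€4,687.22

Balance at month 6: €16,000.9800 × (1 + 0.0045)^6 = €16,437.8960…
After €5,400.00 payment: €16,437.8960… − €5,400.00 = €11,037.8960…
Balance at month 10: €11,037.8960… × (1 + 0.0045)^4 = €11,237.9233…
After €8,800.00 payment: €11,237.9233… − €8,800.00 = €2,437.9233…
Balance at month 18: €2,437.9233… × (1 + 0.0045)^8 = €2,527.0833…
Penalty: 18 × 0.75% × €16,000.98 = €2,160.13…
Final settlement = outstanding balance + penalty = €2,527.0833… + €2,160.13… = €4,687.22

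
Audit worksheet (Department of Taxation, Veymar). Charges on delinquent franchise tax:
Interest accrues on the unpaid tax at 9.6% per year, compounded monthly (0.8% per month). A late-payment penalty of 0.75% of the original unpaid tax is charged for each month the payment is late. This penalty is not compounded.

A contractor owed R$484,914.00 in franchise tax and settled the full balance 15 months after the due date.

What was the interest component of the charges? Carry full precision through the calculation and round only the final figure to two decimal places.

R$61,564.03

Interest: R$484,914.00 × ((1 + 0.008)^15 − 1) = R$484,914.00 × 0.1269587… = R$61,564.0272…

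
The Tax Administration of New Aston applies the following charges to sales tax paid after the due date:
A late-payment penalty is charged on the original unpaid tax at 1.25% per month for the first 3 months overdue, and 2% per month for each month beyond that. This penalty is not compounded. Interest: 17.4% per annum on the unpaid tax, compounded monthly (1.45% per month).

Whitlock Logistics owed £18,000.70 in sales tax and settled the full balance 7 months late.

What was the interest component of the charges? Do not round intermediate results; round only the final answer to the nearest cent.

Interest: £18,000.70 × ((1 + 0.0145)^7 − 1) = £18,000.70 × 0.1060235… = £1,908.4974…

£1,908.50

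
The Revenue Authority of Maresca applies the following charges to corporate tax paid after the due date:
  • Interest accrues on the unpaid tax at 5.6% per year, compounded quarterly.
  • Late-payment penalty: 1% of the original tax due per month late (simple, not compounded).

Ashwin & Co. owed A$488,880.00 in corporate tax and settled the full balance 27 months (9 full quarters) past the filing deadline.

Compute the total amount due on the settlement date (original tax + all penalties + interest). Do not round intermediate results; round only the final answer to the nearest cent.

A$686,041.10

Late-payment penalty: 27 × 1% × A$488,880.00 = A$131,997.60
Interest (5.6%/yr ÷ 4 = 1.4%/quarter): A$488,880.00 × ((1 + 0.014)^9 − 1) = A$65,163.5020…
Total = A$488,880.00 + A$131,997.6000 + A$65,163.5020… = A$686,041.10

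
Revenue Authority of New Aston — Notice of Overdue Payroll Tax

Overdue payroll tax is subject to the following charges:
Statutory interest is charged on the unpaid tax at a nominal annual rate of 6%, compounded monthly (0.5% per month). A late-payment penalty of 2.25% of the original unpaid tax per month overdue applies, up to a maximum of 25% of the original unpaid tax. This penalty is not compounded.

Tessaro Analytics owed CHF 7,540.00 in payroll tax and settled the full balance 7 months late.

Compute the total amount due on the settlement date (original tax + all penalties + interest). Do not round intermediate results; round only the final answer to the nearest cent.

Penalty: 7 × 2.25% × CHF 7,540.00 = CHF 1,187.55 (below the 25% cap of CHF 1,885.00)
Interest: CHF 7,540.00 × ((1 + 0.005)^7 − 1) = CHF 7,540.00 × 0.0355294… = CHF 267.8917…
Total = CHF 7,540.00 + CHF 1,187.5500 + CHF 267.8917… = CHF 8,995.44

CHF 8,995.44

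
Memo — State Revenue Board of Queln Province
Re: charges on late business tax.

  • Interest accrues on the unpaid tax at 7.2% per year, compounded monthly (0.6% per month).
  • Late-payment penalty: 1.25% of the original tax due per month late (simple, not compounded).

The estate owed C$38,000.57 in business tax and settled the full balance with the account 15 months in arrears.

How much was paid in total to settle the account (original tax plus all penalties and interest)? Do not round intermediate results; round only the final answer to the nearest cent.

C$48,693.17

Late-payment penalty = 1.25% × C$38,000.57 × 15 mo = C$7,125.11…
Interest: C$38,000.57 × ((1 + 0.006)^15 − 1) = C$38,000.57 × 0.0938801… = C$3,567.4963…
Total = C$38,000.57 + C$7,125.1069… + C$3,567.4963… = C$48,693.17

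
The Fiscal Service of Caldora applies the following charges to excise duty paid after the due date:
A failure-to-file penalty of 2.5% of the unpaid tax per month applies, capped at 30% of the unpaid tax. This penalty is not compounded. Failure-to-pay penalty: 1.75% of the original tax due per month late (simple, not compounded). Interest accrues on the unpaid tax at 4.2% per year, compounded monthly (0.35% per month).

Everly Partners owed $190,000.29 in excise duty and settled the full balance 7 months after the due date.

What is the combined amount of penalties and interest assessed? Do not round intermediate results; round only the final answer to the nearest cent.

$61,229.26

Failure-to-file: 7 × 2.5% × $190,000.29 = $33,250.05… (under the 30% cap)
Failure-to-pay penalty = 1.75% × $190,000.29 × 7 mo = $23,275.04…
Interest: $190,000.29 × ((1 + 0.0035)^7 − 1) = $190,000.29 × 0.0247588… = $4,704.1708…
Penalties + interest = $56,525.0863… + $4,704.1708… = $61,229.26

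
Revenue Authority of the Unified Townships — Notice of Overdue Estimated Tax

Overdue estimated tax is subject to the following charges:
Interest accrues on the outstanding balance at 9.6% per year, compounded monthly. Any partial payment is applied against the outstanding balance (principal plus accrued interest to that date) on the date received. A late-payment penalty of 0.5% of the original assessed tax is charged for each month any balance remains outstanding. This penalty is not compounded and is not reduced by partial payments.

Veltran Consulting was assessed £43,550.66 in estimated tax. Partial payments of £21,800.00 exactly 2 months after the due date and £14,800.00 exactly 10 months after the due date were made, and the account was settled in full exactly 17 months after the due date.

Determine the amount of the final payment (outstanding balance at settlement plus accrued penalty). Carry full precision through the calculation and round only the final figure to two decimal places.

£13,353.36

Monthly rate = 9.6% ÷ 12 = 0.8%
Balance at month 2: £43,550.6600 × (1 + 0.008)^2 = £44,250.2578…
After £21,800.00 payment: £44,250.2578… − £21,800.00 = £22,450.2578…
Balance at month 10: £22,450.2578… × (1 + 0.008)^8 = £23,927.9553…
After £14,800.00 payment: £23,927.9553… − £14,800.00 = £9,127.9553…
Balance at month 17: £9,127.9553… × (1 + 0.008)^7 = £9,651.5537…
Penalty: 17 × 0.5% × £43,550.66 = £3,701.81…
Final settlement = outstanding balance + penalty = £9,651.5537… + £3,701.81… = £13,353.36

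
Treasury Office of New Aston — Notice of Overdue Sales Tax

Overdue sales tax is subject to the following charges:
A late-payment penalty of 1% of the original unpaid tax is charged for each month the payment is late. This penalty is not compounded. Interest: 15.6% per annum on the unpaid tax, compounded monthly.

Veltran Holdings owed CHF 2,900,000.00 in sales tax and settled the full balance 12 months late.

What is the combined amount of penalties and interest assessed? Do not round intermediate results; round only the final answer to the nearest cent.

Late-payment penalty: 12 × 1% × CHF 2,900,000.00 = CHF 348,000.00
Interest (15.6%/yr ÷ 12 = 1.3%/month): CHF 2,900,000.00 × ((1 + 0.013)^12 − 1) = CHF 486,190.1512…
Penalties + interest = CHF 348,000.0000 + CHF 486,190.1512… = CHF 834,190.15

CHF 834,190.15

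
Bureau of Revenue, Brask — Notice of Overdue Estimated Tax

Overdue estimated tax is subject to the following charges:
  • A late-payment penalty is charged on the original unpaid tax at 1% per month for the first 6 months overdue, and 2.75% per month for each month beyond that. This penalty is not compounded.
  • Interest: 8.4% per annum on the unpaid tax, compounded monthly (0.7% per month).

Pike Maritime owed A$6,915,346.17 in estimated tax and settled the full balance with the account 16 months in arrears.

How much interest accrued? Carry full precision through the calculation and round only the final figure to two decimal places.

A$816,540.04

Interest: A$6,915,346.17 × ((1 + 0.007)^16 − 1) = A$6,915,346.17 × 0.1180765… = A$816,540.0393…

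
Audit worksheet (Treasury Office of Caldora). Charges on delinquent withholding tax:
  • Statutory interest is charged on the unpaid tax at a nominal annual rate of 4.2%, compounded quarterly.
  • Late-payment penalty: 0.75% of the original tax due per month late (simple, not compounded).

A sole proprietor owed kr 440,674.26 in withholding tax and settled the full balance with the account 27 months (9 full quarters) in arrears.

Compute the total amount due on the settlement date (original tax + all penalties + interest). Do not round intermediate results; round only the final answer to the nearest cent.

Late-payment penalty = 0.75% × kr 440,674.26 × 27 mo = kr 89,236.54…
Interest (4.2%/yr ÷ 4 = 1.05%/quarter): kr 440,674.26 × ((1 + 0.0105)^9 − 1) = kr 43,436.2871…
Total = kr 440,674.26 + kr 89,236.5377… + kr 43,436.2871… = kr 573,347.08

kr 573,347.08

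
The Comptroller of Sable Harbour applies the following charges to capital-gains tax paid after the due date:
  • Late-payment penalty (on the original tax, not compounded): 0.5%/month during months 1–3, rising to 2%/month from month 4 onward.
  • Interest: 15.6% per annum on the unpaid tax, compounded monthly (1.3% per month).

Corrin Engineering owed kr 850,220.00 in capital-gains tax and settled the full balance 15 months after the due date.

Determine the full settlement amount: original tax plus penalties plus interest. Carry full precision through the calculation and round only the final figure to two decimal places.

Penalty, months 1–3: 3 × 0.5% × kr 850,220.00 = kr 12,753.30
Penalty, months 4–15: 12 × 2% × kr 850,220.00 = kr 204,052.80
Interest: kr 850,220.00 × ((1 + 0.013)^15 − 1) = kr 850,220.00 × 0.2137848… = kr 181,764.0789…
Total = kr 850,220.00 + kr 216,806.1000 + kr 181,764.0789… = kr 1,248,790.18

kr 1,248,790.18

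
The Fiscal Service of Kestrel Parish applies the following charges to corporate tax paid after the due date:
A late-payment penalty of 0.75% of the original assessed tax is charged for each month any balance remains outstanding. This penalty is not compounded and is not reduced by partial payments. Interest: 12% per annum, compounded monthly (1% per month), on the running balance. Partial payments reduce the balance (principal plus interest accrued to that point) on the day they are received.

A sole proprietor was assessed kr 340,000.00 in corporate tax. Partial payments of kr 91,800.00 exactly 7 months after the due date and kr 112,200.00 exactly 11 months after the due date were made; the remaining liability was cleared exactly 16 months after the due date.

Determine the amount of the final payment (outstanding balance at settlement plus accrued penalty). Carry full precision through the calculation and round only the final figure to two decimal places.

kr 221,153.10

Balance at month 7: kr 340,000.0000 × (1 + 0.01)^7 = kr 364,526.0197…
After kr 91,800.00 payment: kr 364,526.0197… − kr 91,800.00 = kr 272,726.0197…
Balance at month 11: kr 272,726.0197… × (1 + 0.01)^4 = kr 283,799.7897…
After kr 112,200.00 payment: kr 283,799.7897… − kr 112,200.00 = kr 171,599.7897…
Balance at month 16: kr 171,599.7897… × (1 + 0.01)^5 = kr 180,353.1036…
Penalty: 16 × 0.75% × kr 340,000.00 = kr 40,800.00
Final settlement = outstanding balance + penalty = kr 180,353.1036… + kr 40,800.00 = kr 221,153.10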